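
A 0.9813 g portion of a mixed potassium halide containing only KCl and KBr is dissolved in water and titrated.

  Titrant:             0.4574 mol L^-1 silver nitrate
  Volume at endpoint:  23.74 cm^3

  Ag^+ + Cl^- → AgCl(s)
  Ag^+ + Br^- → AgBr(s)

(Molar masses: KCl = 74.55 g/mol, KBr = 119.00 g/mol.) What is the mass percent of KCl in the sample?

n(AgNO3) = 0.02374 × 0.4574 = 0.01086 mol
Let x = n(KCl), y = n(KBr).
Titrant: 1x + 1y = 0.01086;  mass: 74.55x + 119.00y = 0.9813
Solving, x = 6.994 × 10^-3 mol, y = 3.865 × 10^-3 mol
mass of KCl = 6.994 × 10^-3 × 74.55 = 0.5214 g
% KCl = 0.5214 / 0.9813 × 100 = 53.13 %

53.13 %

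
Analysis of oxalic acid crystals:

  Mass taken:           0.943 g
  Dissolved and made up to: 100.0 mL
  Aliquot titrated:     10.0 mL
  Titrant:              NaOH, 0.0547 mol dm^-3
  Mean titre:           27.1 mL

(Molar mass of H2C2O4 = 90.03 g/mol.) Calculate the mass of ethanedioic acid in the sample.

H2C2O4 + 2 NaOH → Na2C2O4 + 2 H2O
n(NaOH) per titration = 0.0271 × 0.0547 = 1.48 × 10^-3 mol
From the 1:2 ratio, n(H2C2O4) in each aliquot = 1/2 × 1.48 × 10^-3 = 7.41 × 10^-4 mol
n(H2C2O4) in the whole flask = 7.41 × 10^-4 × 100.0/10.0 = 7.41 × 10^-3 mol
mass of H2C2O4 = 7.41 × 10^-3 × 90.03 = 0.667 g

0.667 g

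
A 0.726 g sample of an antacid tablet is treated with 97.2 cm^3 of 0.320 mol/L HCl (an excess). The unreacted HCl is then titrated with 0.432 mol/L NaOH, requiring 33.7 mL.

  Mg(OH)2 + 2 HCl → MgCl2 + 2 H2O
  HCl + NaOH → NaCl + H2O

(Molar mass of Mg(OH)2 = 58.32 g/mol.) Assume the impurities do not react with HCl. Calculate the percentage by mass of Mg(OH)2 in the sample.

n(HCl) added = 0.0972 × 0.320 = 0.0311 mol
n(NaOH) used in back-titration = 0.0337 × 0.432 = 0.0146 mol
n(HCl) left over = 0.0146 mol (1:1 ratio)
n(HCl) consumed by analyte = 0.0311 − 0.0146 = 0.0165 mol
From the 1:2 ratio, n(Mg(OH)2) = 1/2 × 0.0165 = 8.27 × 10^-3 mol
mass of Mg(OH)2 = 8.27 × 10^-3 × 58.32 = 0.482 g
% Mg(OH)2 = 0.482 / 0.726 × 100 = 66.5 %

66.5 %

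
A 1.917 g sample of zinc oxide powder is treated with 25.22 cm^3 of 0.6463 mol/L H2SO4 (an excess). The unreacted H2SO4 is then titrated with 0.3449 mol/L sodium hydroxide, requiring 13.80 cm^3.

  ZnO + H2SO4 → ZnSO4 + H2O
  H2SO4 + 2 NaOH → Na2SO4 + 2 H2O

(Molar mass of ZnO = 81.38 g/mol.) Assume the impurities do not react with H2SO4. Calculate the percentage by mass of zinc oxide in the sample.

59.09 %

n(H2SO4) added = 0.02522 × 0.6463 = 0.01630 mol
n(NaOH) used in back-titration = 0.01380 × 0.3449 = 4.760 × 10^-3 mol
From the 1:2 ratio, n(H2SO4) left over = 1/2 × 4.760 × 10^-3 = 2.380 × 10^-3 mol
n(H2SO4) consumed by analyte = 0.01630 − 2.380 × 10^-3 = 0.01392 mol
n(ZnO) = 0.01392 mol (1:1 ratio)
mass of ZnO = 0.01392 × 81.38 = 1.133 g
% ZnO = 1.133 / 1.917 × 100 = 59.09 %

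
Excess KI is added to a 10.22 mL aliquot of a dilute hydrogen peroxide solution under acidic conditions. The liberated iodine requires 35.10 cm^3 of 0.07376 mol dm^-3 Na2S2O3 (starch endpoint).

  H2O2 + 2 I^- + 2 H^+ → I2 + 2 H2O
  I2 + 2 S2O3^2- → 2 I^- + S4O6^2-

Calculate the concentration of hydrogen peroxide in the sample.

n(S2O3^2-) = 0.03510 × 0.07376 = 2.589 × 10^-3 mol
n(I2) = n(S2O3^2-)/2 = 1.294 × 10^-3 mol
n(H2O2) in the aliquot = 1.294 × 10^-3 mol (1:1 ratio)
[H2O2] = 1.294 × 10^-3 / 0.01022 = 0.1267 mol/L

0.1267 mol/L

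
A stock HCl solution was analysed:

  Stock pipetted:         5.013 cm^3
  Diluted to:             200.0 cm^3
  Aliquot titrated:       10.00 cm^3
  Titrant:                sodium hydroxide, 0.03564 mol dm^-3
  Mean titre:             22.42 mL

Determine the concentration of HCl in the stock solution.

HCl + NaOH → NaCl + H2O
n(NaOH) = 0.02242 × 0.03564 = 7.990 × 10^-4 mol
n(HCl) in the aliquot = 7.990 × 10^-4 mol (1:1 ratio)
[HCl]_dilute = 7.990 × 10^-4 / 0.01000 = 0.07990 mol/L
Dilution factor = 200.0 / 5.013 = 39.90
[HCl]_stock = 0.07990 × 39.90 = 3.188 mol/L

3.188 mol/L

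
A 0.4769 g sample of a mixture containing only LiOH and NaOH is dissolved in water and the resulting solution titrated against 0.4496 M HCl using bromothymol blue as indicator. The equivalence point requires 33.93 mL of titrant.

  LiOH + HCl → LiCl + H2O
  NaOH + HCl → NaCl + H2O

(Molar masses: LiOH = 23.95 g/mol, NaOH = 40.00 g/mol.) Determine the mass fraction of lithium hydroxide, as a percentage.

n(HCl) = 0.03393 × 0.4496 = 0.01525 mol
Let x = n(LiOH), y = n(NaOH).
Titrant: 1x + 1y = 0.01525;  mass: 23.95x + 40.00y = 0.4769
Solving, x = 8.305 × 10^-3 mol, y = 6.950 × 10^-3 mol
mass of LiOH = 8.305 × 10^-3 × 23.95 = 0.1989 g
% LiOH = 0.1989 / 0.4769 × 100 = 41.71 %

41.71 %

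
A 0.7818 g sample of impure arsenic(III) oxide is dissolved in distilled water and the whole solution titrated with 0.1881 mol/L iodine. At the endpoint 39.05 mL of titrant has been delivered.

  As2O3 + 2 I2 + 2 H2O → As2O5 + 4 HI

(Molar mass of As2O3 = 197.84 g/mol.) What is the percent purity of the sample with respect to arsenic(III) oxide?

n(I2) = 0.03905 L × 0.1881 mol/L = 7.345 × 10^-3 mol
From the 1:2 ratio, n(As2O3) = 1/2 × 7.345 × 10^-3 = 3.673 × 10^-3 mol
mass of As2O3 = 3.673 × 10^-3 × 197.84 g/mol = 0.7266 g
% As2O3 = 0.7266 / 0.7818 × 100 = 92.94 %

92.94 %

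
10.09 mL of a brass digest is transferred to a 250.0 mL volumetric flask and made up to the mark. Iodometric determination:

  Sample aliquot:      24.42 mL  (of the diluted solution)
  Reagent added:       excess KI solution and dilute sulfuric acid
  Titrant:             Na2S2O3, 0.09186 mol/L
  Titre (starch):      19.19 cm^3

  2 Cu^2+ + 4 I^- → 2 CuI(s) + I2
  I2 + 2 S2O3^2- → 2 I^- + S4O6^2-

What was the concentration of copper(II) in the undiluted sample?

1.789 mol/L

n(S2O3^2-) = 0.01919 × 0.09186 = 1.763 × 10^-3 mol
n(I2) = n(S2O3^2-)/2 = 8.814 × 10^-4 mol
From the 2:1 ratio, n(Cu2+) in the aliquot = 2/1 × 8.814 × 10^-4 = 1.763 × 10^-3 mol
[Cu2+]_dilute = 1.763 × 10^-3 / 0.02442 = 0.07219 mol/L
[Cu2+]_original = 0.07219 × 250.0/10.09 = 1.789 mol/L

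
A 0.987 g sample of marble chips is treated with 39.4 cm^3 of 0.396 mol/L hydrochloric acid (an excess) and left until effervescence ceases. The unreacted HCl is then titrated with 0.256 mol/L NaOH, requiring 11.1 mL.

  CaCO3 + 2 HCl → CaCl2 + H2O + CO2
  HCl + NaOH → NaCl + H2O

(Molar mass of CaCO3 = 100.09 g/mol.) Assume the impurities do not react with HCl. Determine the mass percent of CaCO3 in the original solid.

n(HCl) added = 0.0394 × 0.396 = 0.0156 mol
n(NaOH) used in back-titration = 0.0111 × 0.256 = 2.84 × 10^-3 mol
n(HCl) left over = 2.84 × 10^-3 mol (1:1 ratio)
n(HCl) consumed by analyte = 0.0156 − 2.84 × 10^-3 = 0.0128 mol
From the 1:2 ratio, n(CaCO3) = 1/2 × 0.0128 = 6.38 × 10^-3 mol
mass of CaCO3 = 6.38 × 10^-3 × 100.09 = 0.639 g
% CaCO3 = 0.639 / 0.987 × 100 = 64.7 %

64.7 %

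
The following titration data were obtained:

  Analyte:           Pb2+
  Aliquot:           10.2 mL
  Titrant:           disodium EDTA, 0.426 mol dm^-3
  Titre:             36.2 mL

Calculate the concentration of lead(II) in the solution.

1.51 mol/L

Pb^2+ + EDTA^4- → [Pb(EDTA)]^2-
n(EDTA) = 0.0362 L × 0.426 mol/L = 0.0154 mol
n(Pb2+) = 0.0154 mol (1:1 mole ratio)
[Pb2+] = 0.0154 mol / 0.0102 L = 1.51 mol/L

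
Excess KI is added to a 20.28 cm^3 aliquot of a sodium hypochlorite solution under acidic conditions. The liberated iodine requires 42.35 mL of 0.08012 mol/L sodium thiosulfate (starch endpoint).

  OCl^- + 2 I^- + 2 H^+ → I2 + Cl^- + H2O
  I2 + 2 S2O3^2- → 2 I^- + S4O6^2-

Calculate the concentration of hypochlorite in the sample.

0.08366 mol/L

n(S2O3^2-) = 0.04235 × 0.08012 = 3.393 × 10^-3 mol
n(I2) = n(S2O3^2-)/2 = 1.697 × 10^-3 mol
n(OCl^-) in the aliquot = 1.697 × 10^-3 mol (1:1 ratio)
[OCl^-] = 1.697 × 10^-3 / 0.02028 = 0.08366 mol/L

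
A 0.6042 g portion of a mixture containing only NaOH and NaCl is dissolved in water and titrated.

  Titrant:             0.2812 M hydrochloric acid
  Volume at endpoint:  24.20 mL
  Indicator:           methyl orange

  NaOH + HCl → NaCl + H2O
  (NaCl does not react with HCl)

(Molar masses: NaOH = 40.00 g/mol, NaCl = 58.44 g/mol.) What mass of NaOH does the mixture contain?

0.2722 g

n(HCl) = 0.02420 × 0.2812 = 6.805 × 10^-3 mol
Let x = n(NaOH), y = n(NaCl).
Titrant: 1x = 6.805 × 10^-3;  mass: 40.00x + 58.44y = 0.6042
Solving, x = 6.805 × 10^-3 mol, y = 5.681 × 10^-3 mol
mass of NaOH = 6.805 × 10^-3 × 40.00 = 0.2722 g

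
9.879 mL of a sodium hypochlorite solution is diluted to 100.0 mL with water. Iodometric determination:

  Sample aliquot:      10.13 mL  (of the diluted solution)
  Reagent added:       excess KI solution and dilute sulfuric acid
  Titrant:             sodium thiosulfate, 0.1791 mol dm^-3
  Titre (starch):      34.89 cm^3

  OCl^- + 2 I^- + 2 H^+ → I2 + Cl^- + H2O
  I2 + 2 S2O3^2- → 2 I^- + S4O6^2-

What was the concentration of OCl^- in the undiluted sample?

n(S2O3^2-) = 0.03489 × 0.1791 = 6.249 × 10^-3 mol
n(I2) = n(S2O3^2-)/2 = 3.124 × 10^-3 mol
n(OCl^-) in the aliquot = 3.124 × 10^-3 mol (1:1 ratio)
[OCl^-]_dilute = 3.124 × 10^-3 / 0.01013 = 0.3084 mol/L
[OCl^-]_original = 0.3084 × 100.0/9.879 = 3.122 mol/L

3.122 mol/L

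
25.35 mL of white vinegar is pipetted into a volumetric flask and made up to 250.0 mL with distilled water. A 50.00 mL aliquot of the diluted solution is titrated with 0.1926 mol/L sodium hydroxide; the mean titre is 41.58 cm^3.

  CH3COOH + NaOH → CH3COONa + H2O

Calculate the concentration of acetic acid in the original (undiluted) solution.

1.580 mol/L

n(NaOH) = 0.04158 × 0.1926 = 8.008 × 10^-3 mol
n(CH3COOH) in the aliquot = 8.008 × 10^-3 mol (1:1 ratio)
[CH3COOH]_dilute = 8.008 × 10^-3 / 0.05000 = 0.1602 mol/L
Dilution factor = 250.0 / 25.35 = 9.862
[CH3COOH]_stock = 0.1602 × 9.862 = 1.580 mol/L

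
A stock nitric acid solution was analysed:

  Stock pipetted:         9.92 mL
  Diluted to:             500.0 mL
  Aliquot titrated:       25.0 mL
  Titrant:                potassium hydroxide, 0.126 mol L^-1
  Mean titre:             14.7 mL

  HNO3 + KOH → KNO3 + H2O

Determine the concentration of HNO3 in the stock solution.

3.73 mol/L

n(KOH) = 0.0147 × 0.126 = 1.85 × 10^-3 mol
n(HNO3) in the aliquot = 1.85 × 10^-3 mol (1:1 ratio)
[HNO3]_dilute = 1.85 × 10^-3 / 0.0250 = 0.0741 mol/L
Dilution factor = 500.0 / 9.92 = 50.40
[HNO3]_stock = 0.0741 × 50.40 = 3.73 mol/L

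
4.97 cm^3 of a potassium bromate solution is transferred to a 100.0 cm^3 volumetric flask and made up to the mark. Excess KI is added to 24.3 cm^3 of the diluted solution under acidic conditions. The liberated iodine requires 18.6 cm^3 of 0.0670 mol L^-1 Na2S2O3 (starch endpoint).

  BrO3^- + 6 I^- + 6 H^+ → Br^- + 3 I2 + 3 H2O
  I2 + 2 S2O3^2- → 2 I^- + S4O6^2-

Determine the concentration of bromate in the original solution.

n(S2O3^2-) = 0.0186 × 0.0670 = 1.25 × 10^-3 mol
n(I2) = n(S2O3^2-)/2 = 6.23 × 10^-4 mol
From the 1:3 ratio, n(BrO3^-) in the aliquot = 1/3 × 6.23 × 10^-4 = 2.08 × 10^-4 mol
[BrO3^-]_dilute = 2.08 × 10^-4 / 0.0243 = 0.00855 mol/L
[BrO3^-]_original = 0.00855 × 100.0/4.97 = 0.172 mol/L

0.172 mol/L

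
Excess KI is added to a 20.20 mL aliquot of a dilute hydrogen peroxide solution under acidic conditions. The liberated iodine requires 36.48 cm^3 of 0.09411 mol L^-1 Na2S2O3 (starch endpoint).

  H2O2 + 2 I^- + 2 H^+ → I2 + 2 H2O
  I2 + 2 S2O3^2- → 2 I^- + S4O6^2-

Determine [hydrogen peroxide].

n(S2O3^2-) = 0.03648 × 0.09411 = 3.433 × 10^-3 mol
n(I2) = n(S2O3^2-)/2 = 1.717 × 10^-3 mol
n(H2O2) in the aliquot = 1.717 × 10^-3 mol (1:1 ratio)
[H2O2] = 1.717 × 10^-3 / 0.02020 = 0.08498 mol/L

0.08498 mol/L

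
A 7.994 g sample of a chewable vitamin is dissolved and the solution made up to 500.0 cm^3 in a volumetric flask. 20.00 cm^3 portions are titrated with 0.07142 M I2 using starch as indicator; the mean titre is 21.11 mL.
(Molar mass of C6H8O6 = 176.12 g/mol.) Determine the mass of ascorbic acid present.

C6H8O6 + I2 → C6H6O6 + 2 HI
n(I2) per titration = 0.02111 × 0.07142 = 1.508 × 10^-3 mol
n(C6H8O6) in each aliquot = 1.508 × 10^-3 mol (1:1 ratio)
n(C6H8O6) in the whole flask = 1.508 × 10^-3 × 500.0/20.00 = 0.03769 mol
mass of C6H8O6 = 0.03769 × 176.12 = 6.638 g

6.638 g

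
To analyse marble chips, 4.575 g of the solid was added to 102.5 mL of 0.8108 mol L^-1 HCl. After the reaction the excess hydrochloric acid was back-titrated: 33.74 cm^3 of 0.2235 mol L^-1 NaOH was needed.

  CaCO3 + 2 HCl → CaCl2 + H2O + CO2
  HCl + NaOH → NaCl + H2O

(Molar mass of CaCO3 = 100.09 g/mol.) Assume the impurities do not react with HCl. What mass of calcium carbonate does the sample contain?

3.782 g

n(HCl) added = 0.1025 × 0.8108 = 0.08311 mol
n(NaOH) used in back-titration = 0.03374 × 0.2235 = 7.541 × 10^-3 mol
n(HCl) left over = 7.541 × 10^-3 mol (1:1 ratio)
n(HCl) consumed by analyte = 0.08311 − 7.541 × 10^-3 = 0.07557 mol
From the 1:2 ratio, n(CaCO3) = 1/2 × 0.07557 = 0.03778 mol
mass of CaCO3 = 0.03778 × 100.09 = 3.782 g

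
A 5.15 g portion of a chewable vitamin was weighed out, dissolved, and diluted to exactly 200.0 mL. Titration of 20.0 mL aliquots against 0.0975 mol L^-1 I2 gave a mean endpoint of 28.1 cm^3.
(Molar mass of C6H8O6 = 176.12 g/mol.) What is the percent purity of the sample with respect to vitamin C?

93.7 %

C6H8O6 + I2 → C6H6O6 + 2 HI
n(I2) per titration = 0.0281 × 0.0975 = 2.74 × 10^-3 mol
n(C6H8O6) in each aliquot = 2.74 × 10^-3 mol (1:1 ratio)
n(C6H8O6) in the whole flask = 2.74 × 10^-3 × 200.0/20.0 = 0.0274 mol
mass of C6H8O6 = 0.0274 × 176.12 = 4.83 g
% C6H8O6 = 4.83 / 5.15 × 100 = 93.7 %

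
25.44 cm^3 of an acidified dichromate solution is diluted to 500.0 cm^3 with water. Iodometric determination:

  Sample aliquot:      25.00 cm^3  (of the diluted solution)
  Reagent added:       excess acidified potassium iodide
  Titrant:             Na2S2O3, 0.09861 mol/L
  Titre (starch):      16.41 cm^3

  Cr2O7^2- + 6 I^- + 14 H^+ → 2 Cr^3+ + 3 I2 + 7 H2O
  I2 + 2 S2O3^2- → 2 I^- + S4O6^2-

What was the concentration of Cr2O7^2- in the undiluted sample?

n(S2O3^2-) = 0.01641 × 0.09861 = 1.618 × 10^-3 mol
n(I2) = n(S2O3^2-)/2 = 8.091 × 10^-4 mol
From the 1:3 ratio, n(Cr2O7^2-) in the aliquot = 1/3 × 8.091 × 10^-4 = 2.697 × 10^-4 mol
[Cr2O7^2-]_dilute = 2.697 × 10^-4 / 0.02500 = 0.01079 mol/L
[Cr2O7^2-]_original = 0.01079 × 500.0/25.44 = 0.2120 mol/L

0.2120 mol/L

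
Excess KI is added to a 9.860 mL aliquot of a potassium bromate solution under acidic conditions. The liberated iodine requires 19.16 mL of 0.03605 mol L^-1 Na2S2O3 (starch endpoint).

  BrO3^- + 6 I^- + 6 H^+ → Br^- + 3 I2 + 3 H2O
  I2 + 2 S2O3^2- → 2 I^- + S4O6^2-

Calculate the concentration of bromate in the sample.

n(S2O3^2-) = 0.01916 × 0.03605 = 6.907 × 10^-4 mol
n(I2) = n(S2O3^2-)/2 = 3.454 × 10^-4 mol
From the 1:3 ratio, n(BrO3^-) in the aliquot = 1/3 × 3.454 × 10^-4 = 1.151 × 10^-4 mol
[BrO3^-] = 1.151 × 10^-4 / 0.009860 = 0.01168 mol/L

0.01168 mol/L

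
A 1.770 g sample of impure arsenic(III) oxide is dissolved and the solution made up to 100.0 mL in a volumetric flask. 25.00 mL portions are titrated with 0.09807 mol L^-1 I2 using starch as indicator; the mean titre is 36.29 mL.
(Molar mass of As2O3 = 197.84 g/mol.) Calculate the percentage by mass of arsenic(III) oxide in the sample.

As2O3 + 2 I2 + 2 H2O → As2O5 + 4 HI
n(I2) per titration = 0.03629 × 0.09807 = 3.559 × 10^-3 mol
From the 1:2 ratio, n(As2O3) in each aliquot = 1/2 × 3.559 × 10^-3 = 1.779 × 10^-3 mol
n(As2O3) in the whole flask = 1.779 × 10^-3 × 100.0/25.00 = 7.118 × 10^-3 mol
mass of As2O3 = 7.118 × 10^-3 × 197.84 = 1.408 g
% As2O3 = 1.408 / 1.770 × 100 = 79.56 %

79.56 %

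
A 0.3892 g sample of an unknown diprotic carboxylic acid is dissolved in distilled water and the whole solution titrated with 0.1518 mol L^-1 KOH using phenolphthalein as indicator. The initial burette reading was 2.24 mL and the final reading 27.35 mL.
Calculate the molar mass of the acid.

n(KOH) = 0.02511 L × 0.1518 mol/L = 3.812 × 10^-3 mol
From the 1:2 ratio, n(H2A) = 1/2 × 3.812 × 10^-3 = 1.906 × 10^-3 mol
M = m / n = 0.3892 g / 1.906 × 10^-3 mol = 204.2 g/mol

204.2 g/mol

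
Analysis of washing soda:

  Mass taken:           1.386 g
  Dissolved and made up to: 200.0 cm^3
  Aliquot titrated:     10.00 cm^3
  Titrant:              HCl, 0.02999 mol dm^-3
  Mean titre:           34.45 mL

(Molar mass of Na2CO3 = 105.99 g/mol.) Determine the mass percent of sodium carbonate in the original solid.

79.01 %

Na2CO3 + 2 HCl → 2 NaCl + H2O + CO2
n(HCl) per titration = 0.03445 × 0.02999 = 1.033 × 10^-3 mol
From the 1:2 ratio, n(Na2CO3) in each aliquot = 1/2 × 1.033 × 10^-3 = 5.166 × 10^-4 mol
n(Na2CO3) in the whole flask = 5.166 × 10^-4 × 200.0/10.00 = 0.01033 mol
mass of Na2CO3 = 0.01033 × 105.99 = 1.095 g
% Na2CO3 = 1.095 / 1.386 × 100 = 79.01 %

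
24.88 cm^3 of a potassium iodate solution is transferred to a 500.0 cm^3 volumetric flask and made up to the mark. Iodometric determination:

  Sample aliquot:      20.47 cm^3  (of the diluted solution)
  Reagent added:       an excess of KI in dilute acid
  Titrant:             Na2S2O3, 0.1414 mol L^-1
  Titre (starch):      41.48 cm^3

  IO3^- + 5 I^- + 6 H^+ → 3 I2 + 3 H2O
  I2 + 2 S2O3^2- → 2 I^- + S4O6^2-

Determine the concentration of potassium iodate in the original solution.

0.9597 mol/L

n(S2O3^2-) = 0.04148 × 0.1414 = 5.865 × 10^-3 mol
n(I2) = n(S2O3^2-)/2 = 2.933 × 10^-3 mol
From the 1:3 ratio, n(IO3^-) in the aliquot = 1/3 × 2.933 × 10^-3 = 9.775 × 10^-4 mol
[IO3^-]_dilute = 9.775 × 10^-4 / 0.02047 = 0.04776 mol/L
[IO3^-]_original = 0.04776 × 500.0/24.88 = 0.9597 mol/L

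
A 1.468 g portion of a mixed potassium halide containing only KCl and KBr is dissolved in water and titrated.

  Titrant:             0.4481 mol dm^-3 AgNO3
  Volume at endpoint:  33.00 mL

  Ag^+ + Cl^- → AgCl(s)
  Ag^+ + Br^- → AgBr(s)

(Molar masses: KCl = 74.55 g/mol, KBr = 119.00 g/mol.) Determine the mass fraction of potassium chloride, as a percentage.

33.32 %

n(AgNO3) = 0.03300 × 0.4481 = 0.01479 mol
Let x = n(KCl), y = n(KBr).
Titrant: 1x + 1y = 0.01479;  mass: 74.55x + 119.00y = 1.468
Solving, x = 6.562 × 10^-3 mol, y = 8.225 × 10^-3 mol
mass of KCl = 6.562 × 10^-3 × 74.55 = 0.4892 g
% KCl = 0.4892 / 1.468 × 100 = 33.32 %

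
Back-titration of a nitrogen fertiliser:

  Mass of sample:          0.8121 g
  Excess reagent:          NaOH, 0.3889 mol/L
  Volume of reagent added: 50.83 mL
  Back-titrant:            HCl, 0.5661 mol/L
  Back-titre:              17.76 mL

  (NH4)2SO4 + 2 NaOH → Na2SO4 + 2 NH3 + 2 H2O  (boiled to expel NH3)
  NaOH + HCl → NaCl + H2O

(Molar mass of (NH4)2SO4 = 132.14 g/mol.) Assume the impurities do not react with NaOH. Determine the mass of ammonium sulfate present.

0.6418 g

n(NaOH) added = 0.05083 × 0.3889 = 0.01977 mol
n(HCl) used in back-titration = 0.01776 × 0.5661 = 0.01005 mol
n(NaOH) left over = 0.01005 mol (1:1 ratio)
n(NaOH) consumed by analyte = 0.01977 − 0.01005 = 9.714 × 10^-3 mol
From the 1:2 ratio, n((NH4)2SO4) = 1/2 × 9.714 × 10^-3 = 4.857 × 10^-3 mol
mass of (NH4)2SO4 = 4.857 × 10^-3 × 132.14 = 0.6418 g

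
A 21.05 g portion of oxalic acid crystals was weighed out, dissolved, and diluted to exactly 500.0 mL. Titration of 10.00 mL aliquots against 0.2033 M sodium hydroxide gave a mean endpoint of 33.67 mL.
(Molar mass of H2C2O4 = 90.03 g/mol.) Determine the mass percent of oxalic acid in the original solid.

73.19 %

H2C2O4 + 2 NaOH → Na2C2O4 + 2 H2O
n(NaOH) per titration = 0.03367 × 0.2033 = 6.845 × 10^-3 mol
From the 1:2 ratio, n(H2C2O4) in each aliquot = 1/2 × 6.845 × 10^-3 = 3.423 × 10^-3 mol
n(H2C2O4) in the whole flask = 3.423 × 10^-3 × 500.0/10.00 = 0.1711 mol
mass of H2C2O4 = 0.1711 × 90.03 = 15.41 g
% H2C2O4 = 15.41 / 21.05 × 100 = 73.19 %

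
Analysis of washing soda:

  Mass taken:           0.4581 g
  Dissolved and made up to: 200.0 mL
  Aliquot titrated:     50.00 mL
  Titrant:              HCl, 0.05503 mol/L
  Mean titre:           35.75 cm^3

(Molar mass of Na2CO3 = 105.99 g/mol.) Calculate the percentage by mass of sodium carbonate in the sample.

91.04 %

Na2CO3 + 2 HCl → 2 NaCl + H2O + CO2
n(HCl) per titration = 0.03575 × 0.05503 = 1.967 × 10^-3 mol
From the 1:2 ratio, n(Na2CO3) in each aliquot = 1/2 × 1.967 × 10^-3 = 9.837 × 10^-4 mol
n(Na2CO3) in the whole flask = 9.837 × 10^-4 × 200.0/50.00 = 3.935 × 10^-3 mol
mass of Na2CO3 = 3.935 × 10^-3 × 105.99 = 0.4170 g
% Na2CO3 = 0.4170 / 0.4581 × 100 = 91.04 %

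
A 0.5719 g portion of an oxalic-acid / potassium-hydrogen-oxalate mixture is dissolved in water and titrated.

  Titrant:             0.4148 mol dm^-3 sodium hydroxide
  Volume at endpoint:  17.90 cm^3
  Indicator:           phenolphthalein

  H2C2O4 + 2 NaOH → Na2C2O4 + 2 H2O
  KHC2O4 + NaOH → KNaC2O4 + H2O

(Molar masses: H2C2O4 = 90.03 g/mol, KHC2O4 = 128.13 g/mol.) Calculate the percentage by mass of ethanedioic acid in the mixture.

35.94 %

n(NaOH) = 0.01790 × 0.4148 = 7.425 × 10^-3 mol
Let x = n(H2C2O4), y = n(KHC2O4).
Titrant: 2x + 1y = 7.425 × 10^-3;  mass: 90.03x + 128.13y = 0.5719
Solving, x = 2.283 × 10^-3 mol, y = 2.859 × 10^-3 mol
mass of H2C2O4 = 2.283 × 10^-3 × 90.03 = 0.2055 g
% H2C2O4 = 0.2055 / 0.5719 × 100 = 35.94 %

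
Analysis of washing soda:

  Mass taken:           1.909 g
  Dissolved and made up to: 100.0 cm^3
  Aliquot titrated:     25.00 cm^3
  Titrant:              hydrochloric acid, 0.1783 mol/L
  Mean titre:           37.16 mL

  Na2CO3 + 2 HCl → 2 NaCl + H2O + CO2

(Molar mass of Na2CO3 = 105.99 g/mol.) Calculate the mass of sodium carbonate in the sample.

n(HCl) per titration = 0.03716 × 0.1783 = 6.626 × 10^-3 mol
From the 1:2 ratio, n(Na2CO3) in each aliquot = 1/2 × 6.626 × 10^-3 = 3.313 × 10^-3 mol
n(Na2CO3) in the whole flask = 3.313 × 10^-3 × 100.0/25.00 = 0.01325 mol
mass of Na2CO3 = 0.01325 × 105.99 = 1.405 g

1.405 g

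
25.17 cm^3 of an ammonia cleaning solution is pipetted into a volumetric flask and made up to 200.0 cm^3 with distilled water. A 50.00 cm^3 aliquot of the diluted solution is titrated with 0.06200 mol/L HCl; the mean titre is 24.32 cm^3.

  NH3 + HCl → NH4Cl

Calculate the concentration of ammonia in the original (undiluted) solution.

0.2396 mol/L

n(HCl) = 0.02432 × 0.06200 = 1.508 × 10^-3 mol
n(NH3) in the aliquot = 1.508 × 10^-3 mol (1:1 ratio)
[NH3]_dilute = 1.508 × 10^-3 / 0.05000 = 0.03016 mol/L
Dilution factor = 200.0 / 25.17 = 7.946
[NH3]_stock = 0.03016 × 7.946 = 0.2396 mol/L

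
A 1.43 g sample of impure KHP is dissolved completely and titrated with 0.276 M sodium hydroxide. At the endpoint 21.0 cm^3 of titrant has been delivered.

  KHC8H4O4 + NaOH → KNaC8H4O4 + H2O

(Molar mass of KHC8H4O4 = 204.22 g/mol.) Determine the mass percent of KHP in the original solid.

n(NaOH) = 0.0210 L × 0.276 mol/L = 5.80 × 10^-3 mol
n(KHC8H4O4) = 5.80 × 10^-3 mol (1:1 ratio)
mass of KHC8H4O4 = 5.80 × 10^-3 × 204.22 g/mol = 1.18 g
% KHC8H4O4 = 1.18 / 1.43 × 100 = 82.8 %

82.8 %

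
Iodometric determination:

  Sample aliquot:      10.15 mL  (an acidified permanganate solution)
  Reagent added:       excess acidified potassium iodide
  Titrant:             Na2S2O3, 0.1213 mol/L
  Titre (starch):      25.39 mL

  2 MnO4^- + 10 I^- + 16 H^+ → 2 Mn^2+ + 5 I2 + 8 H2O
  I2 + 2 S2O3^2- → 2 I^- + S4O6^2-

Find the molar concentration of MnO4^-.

n(S2O3^2-) = 0.02539 × 0.1213 = 3.080 × 10^-3 mol
n(I2) = n(S2O3^2-)/2 = 1.540 × 10^-3 mol
From the 2:5 ratio, n(MnO4^-) in the aliquot = 2/5 × 1.540 × 10^-3 = 6.160 × 10^-4 mol
[MnO4^-] = 6.160 × 10^-4 / 0.01015 = 0.06069 mol/L

0.06069 mol/L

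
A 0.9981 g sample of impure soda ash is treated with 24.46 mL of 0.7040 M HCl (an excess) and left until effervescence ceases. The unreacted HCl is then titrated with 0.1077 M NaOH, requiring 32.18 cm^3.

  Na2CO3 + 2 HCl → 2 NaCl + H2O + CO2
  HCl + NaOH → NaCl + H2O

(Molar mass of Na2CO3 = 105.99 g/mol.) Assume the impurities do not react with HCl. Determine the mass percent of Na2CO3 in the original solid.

73.03 %

n(HCl) added = 0.02446 × 0.7040 = 0.01722 mol
n(NaOH) used in back-titration = 0.03218 × 0.1077 = 3.466 × 10^-3 mol
n(HCl) left over = 3.466 × 10^-3 mol (1:1 ratio)
n(HCl) consumed by analyte = 0.01722 − 3.466 × 10^-3 = 0.01375 mol
From the 1:2 ratio, n(Na2CO3) = 1/2 × 0.01375 = 6.877 × 10^-3 mol
mass of Na2CO3 = 6.877 × 10^-3 × 105.99 = 0.7289 g
% Na2CO3 = 0.7289 / 0.9981 × 100 = 73.03 %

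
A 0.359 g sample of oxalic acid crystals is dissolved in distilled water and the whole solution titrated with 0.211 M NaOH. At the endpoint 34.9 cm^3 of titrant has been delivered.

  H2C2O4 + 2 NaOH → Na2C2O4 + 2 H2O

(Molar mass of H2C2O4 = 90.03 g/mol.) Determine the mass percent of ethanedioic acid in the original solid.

92.3 %

n(NaOH) = 0.0349 L × 0.211 mol/L = 7.36 × 10^-3 mol
From the 1:2 ratio, n(H2C2O4) = 1/2 × 7.36 × 10^-3 = 3.68 × 10^-3 mol
mass of H2C2O4 = 3.68 × 10^-3 × 90.03 g/mol = 0.331 g
% H2C2O4 = 0.331 / 0.359 × 100 = 92.3 %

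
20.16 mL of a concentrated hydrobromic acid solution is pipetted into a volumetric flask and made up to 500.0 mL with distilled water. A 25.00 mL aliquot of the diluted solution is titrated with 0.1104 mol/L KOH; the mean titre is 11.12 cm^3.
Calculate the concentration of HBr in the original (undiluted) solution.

1.218 mol/L

HBr + KOH → KBr + H2O
n(KOH) = 0.01112 × 0.1104 = 1.228 × 10^-3 mol
n(HBr) in the aliquot = 1.228 × 10^-3 mol (1:1 ratio)
[HBr]_dilute = 1.228 × 10^-3 / 0.02500 = 0.04911 mol/L
Dilution factor = 500.0 / 20.16 = 24.80
[HBr]_stock = 0.04911 × 24.80 = 1.218 mol/L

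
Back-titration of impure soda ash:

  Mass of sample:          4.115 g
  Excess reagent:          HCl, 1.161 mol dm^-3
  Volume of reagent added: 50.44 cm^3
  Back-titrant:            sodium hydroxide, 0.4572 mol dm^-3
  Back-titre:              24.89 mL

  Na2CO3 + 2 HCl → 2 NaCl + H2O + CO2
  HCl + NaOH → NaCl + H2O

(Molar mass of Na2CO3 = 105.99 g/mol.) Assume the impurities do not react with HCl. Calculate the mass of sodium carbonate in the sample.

n(HCl) added = 0.05044 × 1.161 = 0.05856 mol
n(NaOH) used in back-titration = 0.02489 × 0.4572 = 0.01138 mol
n(HCl) left over = 0.01138 mol (1:1 ratio)
n(HCl) consumed by analyte = 0.05856 − 0.01138 = 0.04718 mol
From the 1:2 ratio, n(Na2CO3) = 1/2 × 0.04718 = 0.02359 mol
mass of Na2CO3 = 0.02359 × 105.99 = 2.500 g

2.500 g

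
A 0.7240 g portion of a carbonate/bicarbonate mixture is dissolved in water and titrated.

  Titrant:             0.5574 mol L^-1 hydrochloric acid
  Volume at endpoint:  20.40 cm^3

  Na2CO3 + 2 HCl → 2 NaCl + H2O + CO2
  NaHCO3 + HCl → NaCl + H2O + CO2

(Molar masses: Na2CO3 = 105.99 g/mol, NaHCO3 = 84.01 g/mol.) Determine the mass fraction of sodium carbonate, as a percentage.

n(HCl) = 0.02040 × 0.5574 = 0.01137 mol
Let x = n(Na2CO3), y = n(NaHCO3).
Titrant: 2x + 1y = 0.01137;  mass: 105.99x + 84.01y = 0.7240
Solving, x = 3.728 × 10^-3 mol, y = 3.914 × 10^-3 mol
mass of Na2CO3 = 3.728 × 10^-3 × 105.99 = 0.3952 g
% Na2CO3 = 0.3952 / 0.7240 × 100 = 54.58 %

54.58 %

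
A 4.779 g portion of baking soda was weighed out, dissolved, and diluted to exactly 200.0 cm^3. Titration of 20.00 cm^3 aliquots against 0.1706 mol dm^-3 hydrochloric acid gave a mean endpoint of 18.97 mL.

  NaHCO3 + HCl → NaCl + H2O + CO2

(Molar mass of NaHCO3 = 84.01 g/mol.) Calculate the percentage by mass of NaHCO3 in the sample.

56.89 %

n(HCl) per titration = 0.01897 × 0.1706 = 3.236 × 10^-3 mol
n(NaHCO3) in each aliquot = 3.236 × 10^-3 mol (1:1 ratio)
n(NaHCO3) in the whole flask = 3.236 × 10^-3 × 200.0/20.00 = 0.03236 mol
mass of NaHCO3 = 0.03236 × 84.01 = 2.719 g
% NaHCO3 = 2.719 / 4.779 × 100 = 56.89 %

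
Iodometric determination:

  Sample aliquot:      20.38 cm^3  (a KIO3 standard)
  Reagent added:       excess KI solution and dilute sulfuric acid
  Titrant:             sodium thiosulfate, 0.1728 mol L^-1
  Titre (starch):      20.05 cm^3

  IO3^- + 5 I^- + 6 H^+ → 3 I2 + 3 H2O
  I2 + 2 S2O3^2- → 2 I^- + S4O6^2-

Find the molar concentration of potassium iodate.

0.02833 mol/L

n(S2O3^2-) = 0.02005 × 0.1728 = 3.465 × 10^-3 mol
n(I2) = n(S2O3^2-)/2 = 1.732 × 10^-3 mol
From the 1:3 ratio, n(IO3^-) in the aliquot = 1/3 × 1.732 × 10^-3 = 5.774 × 10^-4 mol
[IO3^-] = 5.774 × 10^-4 / 0.02038 = 0.02833 mol/L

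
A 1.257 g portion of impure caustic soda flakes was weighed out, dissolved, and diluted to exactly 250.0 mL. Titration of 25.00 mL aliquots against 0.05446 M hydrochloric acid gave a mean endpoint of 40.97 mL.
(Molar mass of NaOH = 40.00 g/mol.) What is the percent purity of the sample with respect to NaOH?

NaOH + HCl → NaCl + H2O
n(HCl) per titration = 0.04097 × 0.05446 = 2.231 × 10^-3 mol
n(NaOH) in each aliquot = 2.231 × 10^-3 mol (1:1 ratio)
n(NaOH) in the whole flask = 2.231 × 10^-3 × 250.0/25.00 = 0.02231 mol
mass of NaOH = 0.02231 × 40.00 = 0.8925 g
% NaOH = 0.8925 / 1.257 × 100 = 71.00 %

71.00 %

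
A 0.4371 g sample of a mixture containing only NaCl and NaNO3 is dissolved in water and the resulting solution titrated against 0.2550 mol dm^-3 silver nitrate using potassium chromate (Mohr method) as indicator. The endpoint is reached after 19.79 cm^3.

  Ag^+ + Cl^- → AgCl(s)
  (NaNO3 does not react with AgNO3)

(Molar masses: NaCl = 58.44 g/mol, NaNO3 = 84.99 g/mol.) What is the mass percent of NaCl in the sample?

n(AgNO3) = 0.01979 × 0.2550 = 5.046 × 10^-3 mol
Let x = n(NaCl), y = n(NaNO3).
Titrant: 1x = 5.046 × 10^-3;  mass: 58.44x + 84.99y = 0.4371
Solving, x = 5.046 × 10^-3 mol, y = 1.673 × 10^-3 mol
mass of NaCl = 5.046 × 10^-3 × 58.44 = 0.2949 g
% NaCl = 0.2949 / 0.4371 × 100 = 67.47 %

67.47 %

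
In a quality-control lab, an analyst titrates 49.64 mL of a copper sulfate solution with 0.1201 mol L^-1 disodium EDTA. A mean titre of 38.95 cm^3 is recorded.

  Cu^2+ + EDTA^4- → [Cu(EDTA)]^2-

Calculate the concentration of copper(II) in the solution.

0.09424 mol/L

n(EDTA) = 0.03895 L × 0.1201 mol/L = 4.678 × 10^-3 mol
n(Cu2+) = 4.678 × 10^-3 mol (1:1 mole ratio)
[Cu2+] = 4.678 × 10^-3 mol / 0.04964 L = 0.09424 mol/L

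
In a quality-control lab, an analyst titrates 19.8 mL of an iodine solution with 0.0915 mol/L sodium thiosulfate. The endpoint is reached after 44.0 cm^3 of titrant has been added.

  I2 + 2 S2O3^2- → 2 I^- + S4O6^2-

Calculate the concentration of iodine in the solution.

0.102 mol/L

n(Na2S2O3) = 0.0440 L × 0.0915 mol/L = 4.03 × 10^-3 mol
From the 1:2 mole ratio, n(I2) = 1/2 × 4.03 × 10^-3 = 2.01 × 10^-3 mol
[I2] = 2.01 × 10^-3 mol / 0.0198 L = 0.102 mol/L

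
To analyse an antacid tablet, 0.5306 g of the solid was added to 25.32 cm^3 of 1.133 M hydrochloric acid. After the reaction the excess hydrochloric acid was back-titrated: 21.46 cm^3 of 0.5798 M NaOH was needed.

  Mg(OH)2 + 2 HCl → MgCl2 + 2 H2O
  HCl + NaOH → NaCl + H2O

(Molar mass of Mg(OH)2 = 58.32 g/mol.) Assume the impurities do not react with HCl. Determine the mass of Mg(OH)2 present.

0.4737 g

n(HCl) added = 0.02532 × 1.133 = 0.02869 mol
n(NaOH) used in back-titration = 0.02146 × 0.5798 = 0.01244 mol
n(HCl) left over = 0.01244 mol (1:1 ratio)
n(HCl) consumed by analyte = 0.02869 − 0.01244 = 0.01625 mol
From the 1:2 ratio, n(Mg(OH)2) = 1/2 × 0.01625 = 8.123 × 10^-3 mol
mass of Mg(OH)2 = 8.123 × 10^-3 × 58.32 = 0.4737 g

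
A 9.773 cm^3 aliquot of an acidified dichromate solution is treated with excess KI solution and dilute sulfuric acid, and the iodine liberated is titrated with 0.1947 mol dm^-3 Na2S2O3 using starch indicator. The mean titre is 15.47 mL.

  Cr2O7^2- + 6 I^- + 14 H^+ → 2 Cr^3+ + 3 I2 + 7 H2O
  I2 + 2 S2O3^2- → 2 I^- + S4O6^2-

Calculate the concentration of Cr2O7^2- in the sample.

0.05137 mol/L

n(S2O3^2-) = 0.01547 × 0.1947 = 3.012 × 10^-3 mol
n(I2) = n(S2O3^2-)/2 = 1.506 × 10^-3 mol
From the 1:3 ratio, n(Cr2O7^2-) in the aliquot = 1/3 × 1.506 × 10^-3 = 5.020 × 10^-4 mol
[Cr2O7^2-] = 5.020 × 10^-4 / 0.009773 = 0.05137 mol/L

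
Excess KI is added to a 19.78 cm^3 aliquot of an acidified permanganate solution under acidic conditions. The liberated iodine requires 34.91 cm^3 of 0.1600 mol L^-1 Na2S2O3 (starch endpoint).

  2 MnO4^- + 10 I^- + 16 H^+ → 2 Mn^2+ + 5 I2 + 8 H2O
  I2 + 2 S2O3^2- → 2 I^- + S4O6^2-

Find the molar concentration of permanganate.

0.05648 mol/L

n(S2O3^2-) = 0.03491 × 0.1600 = 5.586 × 10^-3 mol
n(I2) = n(S2O3^2-)/2 = 2.793 × 10^-3 mol
From the 2:5 ratio, n(MnO4^-) in the aliquot = 2/5 × 2.793 × 10^-3 = 1.117 × 10^-3 mol
[MnO4^-] = 1.117 × 10^-3 / 0.01978 = 0.05648 mol/L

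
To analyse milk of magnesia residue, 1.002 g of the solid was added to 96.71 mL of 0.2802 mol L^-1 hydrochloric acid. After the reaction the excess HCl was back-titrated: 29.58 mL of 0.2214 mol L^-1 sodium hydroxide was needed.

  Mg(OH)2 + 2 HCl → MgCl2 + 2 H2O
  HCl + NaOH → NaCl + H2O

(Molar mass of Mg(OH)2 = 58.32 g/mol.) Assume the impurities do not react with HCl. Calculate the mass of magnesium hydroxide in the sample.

n(HCl) added = 0.09671 × 0.2802 = 0.02710 mol
n(NaOH) used in back-titration = 0.02958 × 0.2214 = 6.549 × 10^-3 mol
n(HCl) left over = 6.549 × 10^-3 mol (1:1 ratio)
n(HCl) consumed by analyte = 0.02710 − 6.549 × 10^-3 = 0.02055 mol
From the 1:2 ratio, n(Mg(OH)2) = 1/2 × 0.02055 = 0.01027 mol
mass of Mg(OH)2 = 0.01027 × 58.32 = 0.5992 g

0.5992 g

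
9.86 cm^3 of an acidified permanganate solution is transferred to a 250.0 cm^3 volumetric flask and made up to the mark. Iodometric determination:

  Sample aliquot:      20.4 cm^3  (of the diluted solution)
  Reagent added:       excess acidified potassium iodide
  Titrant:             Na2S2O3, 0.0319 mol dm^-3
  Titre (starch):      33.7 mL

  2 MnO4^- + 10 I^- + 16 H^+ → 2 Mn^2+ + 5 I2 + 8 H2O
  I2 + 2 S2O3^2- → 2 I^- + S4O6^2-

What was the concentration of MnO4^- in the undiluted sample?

n(S2O3^2-) = 0.0337 × 0.0319 = 1.08 × 10^-3 mol
n(I2) = n(S2O3^2-)/2 = 5.38 × 10^-4 mol
From the 2:5 ratio, n(MnO4^-) in the aliquot = 2/5 × 5.38 × 10^-4 = 2.15 × 10^-4 mol
[MnO4^-]_dilute = 2.15 × 10^-4 / 0.0204 = 0.0105 mol/L
[MnO4^-]_original = 0.0105 × 250.0/9.86 = 0.267 mol/L

0.267 mol/L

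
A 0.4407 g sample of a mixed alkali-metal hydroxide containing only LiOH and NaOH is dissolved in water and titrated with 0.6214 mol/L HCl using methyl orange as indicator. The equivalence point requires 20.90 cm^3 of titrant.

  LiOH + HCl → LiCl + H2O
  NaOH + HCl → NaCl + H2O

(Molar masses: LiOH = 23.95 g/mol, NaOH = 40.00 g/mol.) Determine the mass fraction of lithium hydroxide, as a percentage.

26.68 %

n(HCl) = 0.02090 × 0.6214 = 0.01299 mol
Let x = n(LiOH), y = n(NaOH).
Titrant: 1x + 1y = 0.01299;  mass: 23.95x + 40.00y = 0.4407
Solving, x = 4.909 × 10^-3 mol, y = 8.078 × 10^-3 mol
mass of LiOH = 4.909 × 10^-3 × 23.95 = 0.1176 g
% LiOH = 0.1176 / 0.4407 × 100 = 26.68 %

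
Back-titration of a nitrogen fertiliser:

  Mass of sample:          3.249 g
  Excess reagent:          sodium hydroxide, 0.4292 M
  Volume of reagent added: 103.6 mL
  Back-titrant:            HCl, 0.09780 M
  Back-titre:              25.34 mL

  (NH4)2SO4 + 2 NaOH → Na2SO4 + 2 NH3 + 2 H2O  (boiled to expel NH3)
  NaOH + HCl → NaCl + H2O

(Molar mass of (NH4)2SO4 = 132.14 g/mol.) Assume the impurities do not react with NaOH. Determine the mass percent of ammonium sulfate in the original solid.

85.38 %

n(NaOH) added = 0.1036 × 0.4292 = 0.04447 mol
n(HCl) used in back-titration = 0.02534 × 0.09780 = 2.478 × 10^-3 mol
n(NaOH) left over = 2.478 × 10^-3 mol (1:1 ratio)
n(NaOH) consumed by analyte = 0.04447 − 2.478 × 10^-3 = 0.04199 mol
From the 1:2 ratio, n((NH4)2SO4) = 1/2 × 0.04199 = 0.02099 mol
mass of (NH4)2SO4 = 0.02099 × 132.14 = 2.774 g
% (NH4)2SO4 = 2.774 / 3.249 × 100 = 85.38 %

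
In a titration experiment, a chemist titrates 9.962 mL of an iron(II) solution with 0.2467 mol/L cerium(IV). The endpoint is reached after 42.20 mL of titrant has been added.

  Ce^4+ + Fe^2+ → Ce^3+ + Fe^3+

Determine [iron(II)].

1.045 mol/L

n(Ce4+) = 0.04220 L × 0.2467 mol/L = 0.01041 mol
n(Fe2+) = 0.01041 mol (1:1 mole ratio)
[Fe2+] = 0.01041 mol / 0.009962 L = 1.045 mol/L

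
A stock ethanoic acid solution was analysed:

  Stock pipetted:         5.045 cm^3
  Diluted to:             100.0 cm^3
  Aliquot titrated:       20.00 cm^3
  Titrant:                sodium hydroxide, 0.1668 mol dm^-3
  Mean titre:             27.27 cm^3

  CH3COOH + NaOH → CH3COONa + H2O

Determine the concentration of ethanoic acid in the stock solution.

n(NaOH) = 0.02727 × 0.1668 = 4.549 × 10^-3 mol
n(CH3COOH) in the aliquot = 4.549 × 10^-3 mol (1:1 ratio)
[CH3COOH]_dilute = 4.549 × 10^-3 / 0.02000 = 0.2274 mol/L
Dilution factor = 100.0 / 5.045 = 19.82
[CH3COOH]_stock = 0.2274 × 19.82 = 4.508 mol/L

4.508 mol/L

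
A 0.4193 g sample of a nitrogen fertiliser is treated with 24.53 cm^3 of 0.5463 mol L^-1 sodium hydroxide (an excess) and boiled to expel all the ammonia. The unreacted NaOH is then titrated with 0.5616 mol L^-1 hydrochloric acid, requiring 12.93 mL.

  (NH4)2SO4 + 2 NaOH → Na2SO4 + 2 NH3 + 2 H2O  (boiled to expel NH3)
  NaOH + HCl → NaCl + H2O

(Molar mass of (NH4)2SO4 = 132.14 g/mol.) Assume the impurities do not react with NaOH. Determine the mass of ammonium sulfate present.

0.4056 g

n(NaOH) added = 0.02453 × 0.5463 = 0.01340 mol
n(HCl) used in back-titration = 0.01293 × 0.5616 = 7.261 × 10^-3 mol
n(NaOH) left over = 7.261 × 10^-3 mol (1:1 ratio)
n(NaOH) consumed by analyte = 0.01340 − 7.261 × 10^-3 = 6.139 × 10^-3 mol
From the 1:2 ratio, n((NH4)2SO4) = 1/2 × 6.139 × 10^-3 = 3.070 × 10^-3 mol
mass of (NH4)2SO4 = 3.070 × 10^-3 × 132.14 = 0.4056 g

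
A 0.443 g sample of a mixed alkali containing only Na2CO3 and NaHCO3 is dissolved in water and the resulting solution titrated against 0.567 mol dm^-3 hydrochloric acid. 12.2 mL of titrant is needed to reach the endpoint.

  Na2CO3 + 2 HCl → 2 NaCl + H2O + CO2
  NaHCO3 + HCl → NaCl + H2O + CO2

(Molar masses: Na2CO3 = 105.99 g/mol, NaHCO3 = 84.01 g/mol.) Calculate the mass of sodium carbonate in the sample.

n(HCl) = 0.0122 × 0.567 = 6.92 × 10^-3 mol
Let x = n(Na2CO3), y = n(NaHCO3).
Titrant: 2x + 1y = 6.92 × 10^-3;  mass: 105.99x + 84.01y = 0.443
Solving, x = 2.23 × 10^-3 mol, y = 2.46 × 10^-3 mol
mass of Na2CO3 = 2.23 × 10^-3 × 105.99 = 0.236 g

0.236 g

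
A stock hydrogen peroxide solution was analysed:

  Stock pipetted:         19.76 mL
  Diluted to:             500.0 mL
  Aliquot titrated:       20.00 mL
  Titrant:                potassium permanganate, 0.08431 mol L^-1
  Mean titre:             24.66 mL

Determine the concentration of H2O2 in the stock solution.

2 MnO4^- + 5 H2O2 + 6 H^+ → 2 Mn^2+ + 5 O2 + 8 H2O
n(KMnO4) = 0.02466 × 0.08431 = 2.079 × 10^-3 mol
From the 5:2 ratio, n(H2O2) in the aliquot = 5/2 × 2.079 × 10^-3 = 5.198 × 10^-3 mol
[H2O2]_dilute = 5.198 × 10^-3 / 0.02000 = 0.2599 mol/L
Dilution factor = 500.0 / 19.76 = 25.30
[H2O2]_stock = 0.2599 × 25.30 = 6.576 mol/L

6.576 mol/L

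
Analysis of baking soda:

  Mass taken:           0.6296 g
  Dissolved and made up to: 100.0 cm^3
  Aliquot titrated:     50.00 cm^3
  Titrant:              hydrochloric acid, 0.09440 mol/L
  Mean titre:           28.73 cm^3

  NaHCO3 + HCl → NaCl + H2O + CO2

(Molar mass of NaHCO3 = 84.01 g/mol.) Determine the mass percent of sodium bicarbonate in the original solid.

n(HCl) per titration = 0.02873 × 0.09440 = 2.712 × 10^-3 mol
n(NaHCO3) in each aliquot = 2.712 × 10^-3 mol (1:1 ratio)
n(NaHCO3) in the whole flask = 2.712 × 10^-3 × 100.0/50.00 = 5.424 × 10^-3 mol
mass of NaHCO3 = 5.424 × 10^-3 × 84.01 = 0.4557 g
% NaHCO3 = 0.4557 / 0.6296 × 100 = 72.38 %

72.38 %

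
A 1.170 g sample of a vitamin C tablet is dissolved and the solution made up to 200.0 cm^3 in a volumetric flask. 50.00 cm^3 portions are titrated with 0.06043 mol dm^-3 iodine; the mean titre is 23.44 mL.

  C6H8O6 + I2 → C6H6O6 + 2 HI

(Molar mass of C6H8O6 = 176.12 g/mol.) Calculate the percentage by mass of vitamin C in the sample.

n(I2) per titration = 0.02344 × 0.06043 = 1.416 × 10^-3 mol
n(C6H8O6) in each aliquot = 1.416 × 10^-3 mol (1:1 ratio)
n(C6H8O6) in the whole flask = 1.416 × 10^-3 × 200.0/50.00 = 5.666 × 10^-3 mol
mass of C6H8O6 = 5.666 × 10^-3 × 176.12 = 0.9979 g
% C6H8O6 = 0.9979 / 1.170 × 100 = 85.29 %

85.29 %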